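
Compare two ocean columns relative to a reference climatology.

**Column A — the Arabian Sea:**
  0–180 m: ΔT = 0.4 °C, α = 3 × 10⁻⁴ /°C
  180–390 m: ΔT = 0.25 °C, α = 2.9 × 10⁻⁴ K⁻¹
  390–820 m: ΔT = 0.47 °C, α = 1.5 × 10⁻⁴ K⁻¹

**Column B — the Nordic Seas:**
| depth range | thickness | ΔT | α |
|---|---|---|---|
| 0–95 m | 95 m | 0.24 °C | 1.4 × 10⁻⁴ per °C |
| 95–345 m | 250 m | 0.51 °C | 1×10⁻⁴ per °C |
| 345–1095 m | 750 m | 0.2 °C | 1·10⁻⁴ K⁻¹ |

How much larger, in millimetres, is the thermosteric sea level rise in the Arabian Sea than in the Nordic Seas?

A 180 × 0.4 × 3×10⁻⁴ = 0.02160 m
A Layer 2: 2.9×10⁻⁴ × 0.25 × 210 = 0.015225 m
A 390–820 m: 430 × 1.5×10⁻⁴ × 0.47 = 0.030315 m
A total: 0.06714 m
B Layer 1: 0.24 × 1.4×10⁻⁴ × 95 = 0.003192 m
B 0.51 × 1×10⁻⁴ × 250 = 0.01275 m
B 345–1095 m: 750 × 0.2 × 1×10⁻⁴ = 0.01500 m
B total: 0.030942 m
Difference: 0.06714 − 0.030942 = 0.036198 m

36 mm larger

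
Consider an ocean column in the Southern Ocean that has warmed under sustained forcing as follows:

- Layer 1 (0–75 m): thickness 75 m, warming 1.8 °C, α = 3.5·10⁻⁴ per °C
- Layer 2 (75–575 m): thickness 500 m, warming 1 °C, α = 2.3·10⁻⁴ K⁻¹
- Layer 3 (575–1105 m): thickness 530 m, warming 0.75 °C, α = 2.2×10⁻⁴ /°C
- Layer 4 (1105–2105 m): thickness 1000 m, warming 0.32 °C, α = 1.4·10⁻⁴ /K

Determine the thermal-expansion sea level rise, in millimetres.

0–75 m: 75 × 1.8 × 3.5×10⁻⁴ = 0.04725 m
Layer 2: 2.3×10⁻⁴ × 500 × 1 = 0.11500 m
Layer 3: 530 × 2.2×10⁻⁴ × 0.75 = 0.08745 m
Layer 4: 0.32 × 1000 × 1.4×10⁻⁴ = 0.04480 m
Δh = 0.04725 + 0.11500 + 0.08745 + 0.04480 = 0.29450 m ≈ 295 mm

about 295 mm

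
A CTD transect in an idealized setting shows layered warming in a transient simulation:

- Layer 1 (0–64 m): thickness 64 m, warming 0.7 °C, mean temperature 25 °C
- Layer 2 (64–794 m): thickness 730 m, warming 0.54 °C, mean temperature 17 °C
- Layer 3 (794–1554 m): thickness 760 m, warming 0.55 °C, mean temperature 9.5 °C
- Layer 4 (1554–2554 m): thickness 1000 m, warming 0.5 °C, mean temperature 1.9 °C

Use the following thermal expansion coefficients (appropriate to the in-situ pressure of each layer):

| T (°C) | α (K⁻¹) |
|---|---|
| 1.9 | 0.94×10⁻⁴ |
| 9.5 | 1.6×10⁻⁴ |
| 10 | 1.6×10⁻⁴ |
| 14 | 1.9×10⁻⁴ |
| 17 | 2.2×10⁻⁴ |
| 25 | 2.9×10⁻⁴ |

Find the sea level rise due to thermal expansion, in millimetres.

about 214 mm

Layer 1 at 25 °C → α = 2.9×10⁻⁴ K⁻¹
Layer 2 at 17 °C → α = 2.2×10⁻⁴ K⁻¹
Layer 3 at 9.5 °C → α = 1.6×10⁻⁴ K⁻¹
Layer 4 at 1.9 °C → α = 0.94×10⁻⁴ K⁻¹
0–64 m: 2.9×10⁻⁴ × 0.7 × 64 = 0.012992 m
Layer 2: 2.2×10⁻⁴ × 0.54 × 730 = 0.086724 m
794–1554 m: 760 × 0.55 × 1.6×10⁻⁴ = 0.06688 m
1000 × 0.5 × 0.94×10⁻⁴ = 0.04700 m
Δh = 0.012992 + 0.086724 + 0.06688 + 0.04700 = 0.213596 m ≈ 214 mm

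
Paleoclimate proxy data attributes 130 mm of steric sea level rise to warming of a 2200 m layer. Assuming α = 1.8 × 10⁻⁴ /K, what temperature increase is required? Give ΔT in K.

ΔT ≈ 0.328 K

ΔT = Δh/(αH) = 0.13 / (1.8×10⁻⁴ × 2200) ≈ 0.3283 K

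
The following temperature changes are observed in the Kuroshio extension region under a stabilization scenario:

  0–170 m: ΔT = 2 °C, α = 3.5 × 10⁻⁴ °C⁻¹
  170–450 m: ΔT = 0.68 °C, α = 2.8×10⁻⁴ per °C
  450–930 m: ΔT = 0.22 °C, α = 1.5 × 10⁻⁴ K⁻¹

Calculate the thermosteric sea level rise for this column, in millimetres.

2 × 170 × 3.5×10⁻⁴ = 0.11900 m
Layer 2: 0.68 × 2.8×10⁻⁴ × 280 = 0.053312 m
450–930 m: 1.5×10⁻⁴ × 0.22 × 480 = 0.01584 m
Δh = 0.11900 + 0.053312 + 0.01584 = 0.188152 m ≈ 188 mm

188 mm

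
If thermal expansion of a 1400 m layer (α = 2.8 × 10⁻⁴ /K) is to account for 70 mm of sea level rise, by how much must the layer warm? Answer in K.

0.18 K

ΔT = Δh/(αH) = 0.07 / (2.8×10⁻⁴ × 1400) ≈ 0.1786 K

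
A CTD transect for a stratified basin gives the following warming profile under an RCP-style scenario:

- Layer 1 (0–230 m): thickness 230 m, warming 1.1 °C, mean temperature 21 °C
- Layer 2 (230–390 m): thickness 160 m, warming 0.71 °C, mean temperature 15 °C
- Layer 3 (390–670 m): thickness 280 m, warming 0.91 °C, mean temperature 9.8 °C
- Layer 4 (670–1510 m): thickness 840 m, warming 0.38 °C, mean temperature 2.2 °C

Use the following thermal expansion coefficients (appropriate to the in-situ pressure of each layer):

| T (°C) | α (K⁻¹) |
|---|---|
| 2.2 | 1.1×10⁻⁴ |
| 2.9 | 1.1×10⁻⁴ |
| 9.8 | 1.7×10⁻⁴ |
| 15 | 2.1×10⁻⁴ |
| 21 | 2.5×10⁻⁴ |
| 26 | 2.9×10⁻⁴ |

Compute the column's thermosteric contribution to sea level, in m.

0.17 m of thermosteric rise

Layer 1 at 21 °C → α = 2.5×10⁻⁴ K⁻¹
Layer 2 at 15 °C → α = 2.1×10⁻⁴ K⁻¹
Layer 3 at 9.8 °C → α = 1.7×10⁻⁴ K⁻¹
Layer 4 at 2.2 °C → α = 1.1×10⁻⁴ K⁻¹
Layer 1: 1.1 × 2.5×10⁻⁴ × 230 = 0.06325 m
Layer 2: 0.71 × 2.1×10⁻⁴ × 160 = 0.023856 m
1.7×10⁻⁴ × 280 × 0.91 = 0.043316 m
0.38 × 840 × 1.1×10⁻⁴ = 0.035112 m
Δh = 0.06325 + 0.023856 + 0.043316 + 0.035112 = 0.165534 m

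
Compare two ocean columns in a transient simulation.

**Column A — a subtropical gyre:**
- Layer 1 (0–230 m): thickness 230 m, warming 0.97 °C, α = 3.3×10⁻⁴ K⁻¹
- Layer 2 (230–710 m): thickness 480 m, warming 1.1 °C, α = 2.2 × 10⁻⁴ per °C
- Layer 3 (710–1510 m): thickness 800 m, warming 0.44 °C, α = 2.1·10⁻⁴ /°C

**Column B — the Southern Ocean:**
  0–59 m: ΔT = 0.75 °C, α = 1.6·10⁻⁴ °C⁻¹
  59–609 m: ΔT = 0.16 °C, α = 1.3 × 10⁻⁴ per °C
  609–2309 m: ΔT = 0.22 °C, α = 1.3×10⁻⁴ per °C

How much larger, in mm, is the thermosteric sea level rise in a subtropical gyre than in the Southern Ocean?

A 0–230 m: 0.97 × 3.3×10⁻⁴ × 230 = 0.073623 m
A 230–710 m: 1.1 × 2.2×10⁻⁴ × 480 = 0.11616 m
A 710–1510 m: 0.44 × 800 × 2.1×10⁻⁴ = 0.07392 m
A total: 0.263703 m
B Layer 1: 0.75 × 59 × 1.6×10⁻⁴ = 0.00708 m
B Layer 2: 1.3×10⁻⁴ × 550 × 0.16 = 0.01144 m
B 609–2309 m: 1700 × 1.3×10⁻⁴ × 0.22 = 0.04862 m
B total: 0.06714 m
Difference: 0.263703 − 0.06714 = 0.196563 m

197 mm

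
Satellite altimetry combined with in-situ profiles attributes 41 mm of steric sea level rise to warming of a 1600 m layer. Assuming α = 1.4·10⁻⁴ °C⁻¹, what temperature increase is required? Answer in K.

about 0.183 K

ΔT = Δh/(αH) = 0.041 / (1.4×10⁻⁴ × 1600) ≈ 0.1830 K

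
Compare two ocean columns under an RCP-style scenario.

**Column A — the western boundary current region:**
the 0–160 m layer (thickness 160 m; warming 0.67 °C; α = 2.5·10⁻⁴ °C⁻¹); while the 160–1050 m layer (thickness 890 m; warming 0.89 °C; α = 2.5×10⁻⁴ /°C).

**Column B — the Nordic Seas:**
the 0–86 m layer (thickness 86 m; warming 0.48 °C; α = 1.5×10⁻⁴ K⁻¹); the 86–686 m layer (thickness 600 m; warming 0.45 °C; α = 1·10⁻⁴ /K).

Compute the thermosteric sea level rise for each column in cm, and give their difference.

A: 22 cm; B: 3.3 cm; difference 19 cm

A Layer 1: 0.67 × 160 × 2.5×10⁻⁴ = 0.02680 m
A 160–1050 m: 0.89 × 2.5×10⁻⁴ × 890 = 0.198025 m
A total: 0.224825 m
B 1.5×10⁻⁴ × 0.48 × 86 = 0.006192 m
B Layer 2: 0.45 × 1×10⁻⁴ × 600 = 0.02700 m
B total: 0.033192 m
Difference: 0.224825 − 0.033192 = 0.191633 m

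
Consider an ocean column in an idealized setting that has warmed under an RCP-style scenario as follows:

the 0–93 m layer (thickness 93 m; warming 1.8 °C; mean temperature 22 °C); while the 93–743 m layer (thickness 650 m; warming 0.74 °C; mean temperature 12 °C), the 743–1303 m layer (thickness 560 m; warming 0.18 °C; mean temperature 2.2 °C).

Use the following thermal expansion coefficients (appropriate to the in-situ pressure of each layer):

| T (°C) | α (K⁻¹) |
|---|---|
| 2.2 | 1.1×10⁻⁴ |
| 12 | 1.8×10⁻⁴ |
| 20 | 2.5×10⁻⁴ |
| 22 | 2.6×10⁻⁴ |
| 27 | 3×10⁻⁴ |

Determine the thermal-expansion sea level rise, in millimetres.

141 mm

Layer 1 at 22 °C → α = 2.6×10⁻⁴ K⁻¹
Layer 2 at 12 °C → α = 1.8×10⁻⁴ K⁻¹
Layer 3 at 2.2 °C → α = 1.1×10⁻⁴ K⁻¹
0–93 m: 1.8 × 93 × 2.6×10⁻⁴ = 0.043524 m
93–743 m: 0.74 × 650 × 1.8×10⁻⁴ = 0.08658 m
743–1303 m: 560 × 1.1×10⁻⁴ × 0.18 = 0.011088 m
Δh = 0.043524 + 0.08658 + 0.011088 = 0.141192 m ≈ 141 mm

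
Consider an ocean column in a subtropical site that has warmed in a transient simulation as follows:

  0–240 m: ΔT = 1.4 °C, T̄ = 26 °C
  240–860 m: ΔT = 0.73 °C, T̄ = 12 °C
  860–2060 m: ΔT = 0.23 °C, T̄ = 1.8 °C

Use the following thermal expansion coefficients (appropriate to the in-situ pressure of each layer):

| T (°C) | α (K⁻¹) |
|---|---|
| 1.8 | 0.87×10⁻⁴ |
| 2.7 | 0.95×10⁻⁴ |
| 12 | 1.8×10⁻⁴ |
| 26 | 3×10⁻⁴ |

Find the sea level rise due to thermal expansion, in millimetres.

Δh = 206 mm

Layer 1 at 26 °C → α = 3×10⁻⁴ K⁻¹
Layer 2 at 12 °C → α = 1.8×10⁻⁴ K⁻¹
Layer 3 at 1.8 °C → α = 0.87×10⁻⁴ K⁻¹
Layer 1: 3×10⁻⁴ × 1.4 × 240 = 0.10080 m
240–860 m: 620 × 0.73 × 1.8×10⁻⁴ = 0.081468 m
Layer 3: 0.23 × 0.87×10⁻⁴ × 1200 = 0.024012 m
Δh = 0.10080 + 0.081468 + 0.024012 = 0.20628 m ≈ 206 mm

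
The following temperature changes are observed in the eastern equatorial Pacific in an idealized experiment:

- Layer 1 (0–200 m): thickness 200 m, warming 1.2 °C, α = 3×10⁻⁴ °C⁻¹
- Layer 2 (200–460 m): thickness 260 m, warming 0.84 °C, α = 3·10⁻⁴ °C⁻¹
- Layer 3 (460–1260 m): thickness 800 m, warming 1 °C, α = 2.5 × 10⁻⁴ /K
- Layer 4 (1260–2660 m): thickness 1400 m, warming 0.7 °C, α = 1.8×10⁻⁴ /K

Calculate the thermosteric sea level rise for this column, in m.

200 × 3×10⁻⁴ × 1.2 = 0.07200 m
200–460 m: 0.84 × 260 × 3×10⁻⁴ = 0.06552 m
460–1260 m: 2.5×10⁻⁴ × 1 × 800 = 0.20000 m
Layer 4: 1.8×10⁻⁴ × 1400 × 0.7 = 0.17640 m
Δh = 0.07200 + 0.06552 + 0.20000 + 0.17640 = 0.51392 m

about 0.514 m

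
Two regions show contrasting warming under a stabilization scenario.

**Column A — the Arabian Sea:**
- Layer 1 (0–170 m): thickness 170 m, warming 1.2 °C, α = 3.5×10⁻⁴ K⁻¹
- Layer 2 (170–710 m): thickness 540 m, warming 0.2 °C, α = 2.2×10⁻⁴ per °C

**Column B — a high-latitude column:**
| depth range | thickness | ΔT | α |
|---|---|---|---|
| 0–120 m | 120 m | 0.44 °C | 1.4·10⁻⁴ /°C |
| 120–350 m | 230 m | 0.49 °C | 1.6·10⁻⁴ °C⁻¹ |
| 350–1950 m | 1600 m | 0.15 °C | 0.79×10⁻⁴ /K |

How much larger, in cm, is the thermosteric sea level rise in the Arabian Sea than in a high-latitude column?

A 0–170 m: 1.2 × 3.5×10⁻⁴ × 170 = 0.07140 m
A 170–710 m: 540 × 2.2×10⁻⁴ × 0.2 = 0.02376 m
A total: 0.09516 m
B 0–120 m: 120 × 1.4×10⁻⁴ × 0.44 = 0.007392 m
B 120–350 m: 0.49 × 1.6×10⁻⁴ × 230 = 0.018032 m
B 1600 × 0.79×10⁻⁴ × 0.15 = 0.01896 m
B total: 0.044384 m
Difference: 0.09516 − 0.044384 = 0.050776 m

5.08 cm larger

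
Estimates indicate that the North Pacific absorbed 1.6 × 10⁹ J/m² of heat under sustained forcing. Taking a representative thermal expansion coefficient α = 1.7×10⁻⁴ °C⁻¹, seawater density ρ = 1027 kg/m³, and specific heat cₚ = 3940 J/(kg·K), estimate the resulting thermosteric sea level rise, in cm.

Δh = αQ/(ρcₚ) = 1.7×10⁻⁴ × 1.6×10⁹ / (1027 × 3940) ≈ 0.067221 m

6.72 cm of thermosteric rise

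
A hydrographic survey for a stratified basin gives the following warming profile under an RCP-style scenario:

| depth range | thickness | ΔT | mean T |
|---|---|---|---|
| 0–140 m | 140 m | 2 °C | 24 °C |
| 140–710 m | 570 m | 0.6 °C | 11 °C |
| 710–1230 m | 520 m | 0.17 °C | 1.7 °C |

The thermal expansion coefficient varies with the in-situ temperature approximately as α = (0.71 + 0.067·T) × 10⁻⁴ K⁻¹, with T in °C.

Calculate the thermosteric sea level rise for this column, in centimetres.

Δh ≈ 12.2 cm

Layer 1: α = (0.71 + 0.067×24)×10⁻⁴ = 2.318×10⁻⁴ K⁻¹
Layer 2: α = (0.71 + 0.067×11)×10⁻⁴ = 1.447×10⁻⁴ K⁻¹
Layer 3: α = (0.71 + 0.067×1.7)×10⁻⁴ = 0.8239×10⁻⁴ K⁻¹
0–140 m: 2 × 2.318×10⁻⁴ × 140 = 0.064904 m
570 × 1.447×10⁻⁴ × 0.6 = 0.0494874 m
Layer 3: 0.17 × 0.8239×10⁻⁴ × 520 = 0.007283276 m
Δh = 0.064904 + 0.0494874 + 0.007283276 = 0.121674676 m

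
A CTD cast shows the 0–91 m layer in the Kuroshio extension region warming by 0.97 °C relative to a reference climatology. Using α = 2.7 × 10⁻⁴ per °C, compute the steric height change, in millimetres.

about 23.8 mm

Δh = αΔT·H = 2.7×10⁻⁴ × 0.97 × 91 = 0.0238329 m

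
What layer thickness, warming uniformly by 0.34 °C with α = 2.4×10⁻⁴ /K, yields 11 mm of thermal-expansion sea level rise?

H = Δh/(αΔT) = 0.011 / (2.4×10⁻⁴ × 0.34) ≈ 134.8 m

135 m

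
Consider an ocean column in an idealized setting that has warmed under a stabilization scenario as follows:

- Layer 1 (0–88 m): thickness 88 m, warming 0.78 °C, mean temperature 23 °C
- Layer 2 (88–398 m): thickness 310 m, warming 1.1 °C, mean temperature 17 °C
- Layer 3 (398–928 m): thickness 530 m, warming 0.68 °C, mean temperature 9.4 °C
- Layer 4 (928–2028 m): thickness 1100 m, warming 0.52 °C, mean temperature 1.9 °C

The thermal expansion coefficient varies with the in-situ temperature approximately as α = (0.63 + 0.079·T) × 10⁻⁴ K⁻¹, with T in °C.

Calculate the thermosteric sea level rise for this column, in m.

Layer 1: α = (0.63 + 0.079×23)×10⁻⁴ = 2.447×10⁻⁴ K⁻¹
Layer 2: α = (0.63 + 0.079×17)×10⁻⁴ = 1.973×10⁻⁴ K⁻¹
Layer 3: α = (0.63 + 0.079×9.4)×10⁻⁴ = 1.3726×10⁻⁴ K⁻¹
Layer 4: α = (0.63 + 0.079×1.9)×10⁻⁴ = 0.7801×10⁻⁴ K⁻¹
Layer 1: 0.78 × 88 × 2.447×10⁻⁴ = 0.016796208 m
88–398 m: 1.973×10⁻⁴ × 310 × 1.1 = 0.0672793 m
398–928 m: 0.68 × 1.3726×10⁻⁴ × 530 = 0.049468504 m
928–2028 m: 1100 × 0.7801×10⁻⁴ × 0.52 = 0.04462172 m
Δh = 0.016796208 + 0.0672793 + 0.049468504 + 0.04462172 = 0.178165732 m

Δh ≈ 0.18 m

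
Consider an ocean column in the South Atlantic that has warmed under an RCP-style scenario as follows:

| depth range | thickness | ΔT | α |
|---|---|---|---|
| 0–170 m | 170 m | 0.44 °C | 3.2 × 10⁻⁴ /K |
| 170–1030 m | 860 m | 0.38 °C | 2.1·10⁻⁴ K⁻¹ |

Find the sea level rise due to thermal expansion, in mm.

Layer 1: 0.44 × 3.2×10⁻⁴ × 170 = 0.023936 m
2.1×10⁻⁴ × 860 × 0.38 = 0.068628 m
Δh = 0.023936 + 0.068628 = 0.092564 m ≈ 92.6 mm

92.6 mm of thermosteric rise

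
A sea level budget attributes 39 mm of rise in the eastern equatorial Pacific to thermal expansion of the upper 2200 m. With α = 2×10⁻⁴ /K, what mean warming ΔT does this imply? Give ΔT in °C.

0.0886 °C

ΔT = Δh/(αH) = 0.039 / (2×10⁻⁴ × 2200) ≈ 0.08864 °C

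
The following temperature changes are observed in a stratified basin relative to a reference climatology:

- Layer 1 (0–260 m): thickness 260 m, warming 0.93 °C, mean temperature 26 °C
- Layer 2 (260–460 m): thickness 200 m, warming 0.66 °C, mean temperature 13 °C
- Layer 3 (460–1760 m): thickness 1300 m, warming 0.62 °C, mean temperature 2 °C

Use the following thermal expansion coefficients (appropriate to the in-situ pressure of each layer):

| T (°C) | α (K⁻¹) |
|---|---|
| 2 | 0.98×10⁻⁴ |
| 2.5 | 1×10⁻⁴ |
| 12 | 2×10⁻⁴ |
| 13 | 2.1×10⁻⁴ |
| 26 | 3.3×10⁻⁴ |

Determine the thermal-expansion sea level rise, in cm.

19 cm

Layer 1 at 26 °C → α = 3.3×10⁻⁴ K⁻¹
Layer 2 at 13 °C → α = 2.1×10⁻⁴ K⁻¹
Layer 3 at 2 °C → α = 0.98×10⁻⁴ K⁻¹
260 × 3.3×10⁻⁴ × 0.93 = 0.079794 m
Layer 2: 0.66 × 200 × 2.1×10⁻⁴ = 0.02772 m
460–1760 m: 0.98×10⁻⁴ × 0.62 × 1300 = 0.078988 m
Δh = 0.079794 + 0.02772 + 0.078988 = 0.186502 m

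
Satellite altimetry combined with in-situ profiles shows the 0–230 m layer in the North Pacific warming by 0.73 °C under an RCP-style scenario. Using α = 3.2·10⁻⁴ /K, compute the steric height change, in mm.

Δh = αΔT·H = 3.2×10⁻⁴ × 0.73 × 230 = 0.053728 m

54 mm of thermosteric rise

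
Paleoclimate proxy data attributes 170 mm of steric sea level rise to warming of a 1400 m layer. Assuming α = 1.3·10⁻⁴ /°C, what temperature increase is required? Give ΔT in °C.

ΔT = Δh/(αH) = 0.17 / (1.3×10⁻⁴ × 1400) ≈ 0.9341 °C

ΔT ≈ 0.934 °C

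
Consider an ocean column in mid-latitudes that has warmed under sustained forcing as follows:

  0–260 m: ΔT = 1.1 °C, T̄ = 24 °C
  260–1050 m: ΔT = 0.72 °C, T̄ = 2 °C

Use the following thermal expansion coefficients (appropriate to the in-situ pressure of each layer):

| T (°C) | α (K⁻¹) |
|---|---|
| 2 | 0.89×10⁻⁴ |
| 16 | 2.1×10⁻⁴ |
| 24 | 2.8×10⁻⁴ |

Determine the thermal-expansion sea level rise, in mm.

about 130 mm

Layer 1 at 24 °C → α = 2.8×10⁻⁴ K⁻¹
Layer 2 at 2 °C → α = 0.89×10⁻⁴ K⁻¹
1.1 × 260 × 2.8×10⁻⁴ = 0.08008 m
0.89×10⁻⁴ × 790 × 0.72 = 0.0506232 m
Δh = 0.08008 + 0.0506232 = 0.1307032 m ≈ 130 mm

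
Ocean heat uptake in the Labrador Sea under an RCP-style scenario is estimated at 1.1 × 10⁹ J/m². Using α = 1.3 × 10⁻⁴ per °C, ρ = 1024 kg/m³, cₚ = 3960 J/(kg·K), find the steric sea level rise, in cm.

Δh = αQ/(ρcₚ) = 1.3×10⁻⁴ × 1.1×10⁹ / (1024 × 3960) ≈ 0.035265 m

about 3.53 cm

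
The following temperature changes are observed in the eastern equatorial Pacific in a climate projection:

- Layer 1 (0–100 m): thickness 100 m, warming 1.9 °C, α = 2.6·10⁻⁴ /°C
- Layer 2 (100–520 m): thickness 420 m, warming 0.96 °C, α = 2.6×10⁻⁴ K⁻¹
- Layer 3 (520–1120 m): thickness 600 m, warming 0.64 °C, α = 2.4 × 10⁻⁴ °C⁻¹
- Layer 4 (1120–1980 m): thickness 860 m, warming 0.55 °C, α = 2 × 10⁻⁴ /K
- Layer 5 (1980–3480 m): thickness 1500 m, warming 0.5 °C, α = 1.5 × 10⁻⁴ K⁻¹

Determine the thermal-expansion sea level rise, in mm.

0–100 m: 100 × 1.9 × 2.6×10⁻⁴ = 0.04940 m
100–520 m: 2.6×10⁻⁴ × 420 × 0.96 = 0.104832 m
0.64 × 2.4×10⁻⁴ × 600 = 0.09216 m
1120–1980 m: 2×10⁻⁴ × 860 × 0.55 = 0.09460 m
1980–3480 m: 1.5×10⁻⁴ × 1500 × 0.5 = 0.11250 m
Δh = 0.04940 + 0.104832 + 0.09216 + 0.09460 + 0.11250 = 0.453492 m

Δh = 450 mm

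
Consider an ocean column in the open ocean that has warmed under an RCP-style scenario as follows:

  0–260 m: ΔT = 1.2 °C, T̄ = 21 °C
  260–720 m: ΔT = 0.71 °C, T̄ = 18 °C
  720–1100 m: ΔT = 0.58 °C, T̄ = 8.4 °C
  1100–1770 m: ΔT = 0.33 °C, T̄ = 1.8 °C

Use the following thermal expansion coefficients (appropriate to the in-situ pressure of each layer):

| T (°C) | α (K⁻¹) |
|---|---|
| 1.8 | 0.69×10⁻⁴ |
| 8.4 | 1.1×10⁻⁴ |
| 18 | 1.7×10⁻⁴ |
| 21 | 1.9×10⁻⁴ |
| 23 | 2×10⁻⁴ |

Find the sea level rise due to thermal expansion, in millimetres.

Layer 1 at 21 °C → α = 1.9×10⁻⁴ K⁻¹
Layer 2 at 18 °C → α = 1.7×10⁻⁴ K⁻¹
Layer 3 at 8.4 °C → α = 1.1×10⁻⁴ K⁻¹
Layer 4 at 1.8 °C → α = 0.69×10⁻⁴ K⁻¹
260 × 1.2 × 1.9×10⁻⁴ = 0.05928 m
460 × 1.7×10⁻⁴ × 0.71 = 0.055522 m
720–1100 m: 0.58 × 1.1×10⁻⁴ × 380 = 0.024244 m
1100–1770 m: 0.69×10⁻⁴ × 0.33 × 670 = 0.0152559 m
Δh = 0.05928 + 0.055522 + 0.024244 + 0.0152559 = 0.1543019 m

150 mm of thermosteric rise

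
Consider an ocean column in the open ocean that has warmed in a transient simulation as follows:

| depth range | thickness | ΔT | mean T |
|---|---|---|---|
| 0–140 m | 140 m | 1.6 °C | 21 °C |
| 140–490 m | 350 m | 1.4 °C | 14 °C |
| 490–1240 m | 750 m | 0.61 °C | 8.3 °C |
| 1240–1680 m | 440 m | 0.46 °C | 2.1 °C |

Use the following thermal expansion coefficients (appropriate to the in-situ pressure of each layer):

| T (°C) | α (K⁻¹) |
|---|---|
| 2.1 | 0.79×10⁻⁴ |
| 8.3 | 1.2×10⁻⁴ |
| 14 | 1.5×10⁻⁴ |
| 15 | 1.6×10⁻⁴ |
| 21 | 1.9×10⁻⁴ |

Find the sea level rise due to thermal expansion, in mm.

Layer 1 at 21 °C → α = 1.9×10⁻⁴ K⁻¹
Layer 2 at 14 °C → α = 1.5×10⁻⁴ K⁻¹
Layer 3 at 8.3 °C → α = 1.2×10⁻⁴ K⁻¹
Layer 4 at 2.1 °C → α = 0.79×10⁻⁴ K⁻¹
1.6 × 1.9×10⁻⁴ × 140 = 0.04256 m
Layer 2: 350 × 1.5×10⁻⁴ × 1.4 = 0.07350 m
490–1240 m: 0.61 × 1.2×10⁻⁴ × 750 = 0.05490 m
0.79×10⁻⁴ × 440 × 0.46 = 0.0159896 m
Δh = 0.04256 + 0.07350 + 0.05490 + 0.0159896 = 0.1869496 m ≈ 187 mm

187 mm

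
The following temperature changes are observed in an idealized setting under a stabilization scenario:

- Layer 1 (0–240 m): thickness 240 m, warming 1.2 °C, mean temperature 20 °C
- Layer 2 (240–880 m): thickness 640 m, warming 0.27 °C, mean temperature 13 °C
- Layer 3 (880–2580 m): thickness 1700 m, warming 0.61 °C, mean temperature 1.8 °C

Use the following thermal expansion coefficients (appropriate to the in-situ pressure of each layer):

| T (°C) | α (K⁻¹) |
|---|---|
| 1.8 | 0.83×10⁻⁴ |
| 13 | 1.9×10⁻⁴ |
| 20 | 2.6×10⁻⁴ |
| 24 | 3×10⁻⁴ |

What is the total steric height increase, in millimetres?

194 mm of thermosteric rise

Layer 1 at 20 °C → α = 2.6×10⁻⁴ K⁻¹
Layer 2 at 13 °C → α = 1.9×10⁻⁴ K⁻¹
Layer 3 at 1.8 °C → α = 0.83×10⁻⁴ K⁻¹
0–240 m: 240 × 2.6×10⁻⁴ × 1.2 = 0.07488 m
Layer 2: 1.9×10⁻⁴ × 640 × 0.27 = 0.032832 m
0.83×10⁻⁴ × 1700 × 0.61 = 0.086071 m
Δh = 0.07488 + 0.032832 + 0.086071 = 0.193783 m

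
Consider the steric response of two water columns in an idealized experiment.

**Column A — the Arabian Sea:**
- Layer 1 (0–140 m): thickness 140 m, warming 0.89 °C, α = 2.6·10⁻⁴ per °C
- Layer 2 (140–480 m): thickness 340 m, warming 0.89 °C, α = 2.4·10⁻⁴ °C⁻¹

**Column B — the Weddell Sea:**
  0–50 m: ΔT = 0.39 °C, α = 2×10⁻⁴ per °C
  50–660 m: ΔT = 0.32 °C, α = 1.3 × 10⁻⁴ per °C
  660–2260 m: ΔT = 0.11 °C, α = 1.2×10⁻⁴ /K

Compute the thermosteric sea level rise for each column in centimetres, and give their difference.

Δh_A ≈ 10.5 cm, Δh_B ≈ 5.04 cm; difference ≈ 5.46 cm

A 0–140 m: 0.89 × 2.6×10⁻⁴ × 140 = 0.032396 m
A 0.89 × 2.4×10⁻⁴ × 340 = 0.072624 m
A total: 0.10502 m
B 50 × 0.39 × 2×10⁻⁴ = 0.00390 m
B 50–660 m: 610 × 1.3×10⁻⁴ × 0.32 = 0.025376 m
B Layer 3: 1.2×10⁻⁴ × 1600 × 0.11 = 0.02112 m
B total: 0.050396 m
Difference: 0.10502 − 0.050396 = 0.054624 m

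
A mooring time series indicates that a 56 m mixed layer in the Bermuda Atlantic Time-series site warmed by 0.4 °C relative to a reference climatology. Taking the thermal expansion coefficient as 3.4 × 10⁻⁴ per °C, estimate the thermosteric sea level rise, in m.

Δh = αΔT·H = 3.4×10⁻⁴ × 0.4 × 56 = 0.007616 m

0.0076 m of thermosteric rise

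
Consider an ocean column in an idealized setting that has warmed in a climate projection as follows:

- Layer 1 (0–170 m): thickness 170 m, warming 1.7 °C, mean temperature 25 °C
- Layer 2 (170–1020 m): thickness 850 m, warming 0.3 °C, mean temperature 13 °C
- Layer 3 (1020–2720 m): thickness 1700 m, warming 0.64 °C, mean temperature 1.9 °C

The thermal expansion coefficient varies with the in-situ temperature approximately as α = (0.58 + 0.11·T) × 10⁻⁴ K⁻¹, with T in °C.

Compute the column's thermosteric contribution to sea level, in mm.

Layer 1: α = (0.58 + 0.11×25)×10⁻⁴ = 3.33×10⁻⁴ K⁻¹
Layer 2: α = (0.58 + 0.11×13)×10⁻⁴ = 2.01×10⁻⁴ K⁻¹
Layer 3: α = (0.58 + 0.11×1.9)×10⁻⁴ = 0.789×10⁻⁴ K⁻¹
3.33×10⁻⁴ × 1.7 × 170 = 0.096237 m
Layer 2: 0.3 × 2.01×10⁻⁴ × 850 = 0.051255 m
1020–2720 m: 0.789×10⁻⁴ × 1700 × 0.64 = 0.0858432 m
Δh = 0.096237 + 0.051255 + 0.0858432 = 0.2333352 m

Δh = 233 mm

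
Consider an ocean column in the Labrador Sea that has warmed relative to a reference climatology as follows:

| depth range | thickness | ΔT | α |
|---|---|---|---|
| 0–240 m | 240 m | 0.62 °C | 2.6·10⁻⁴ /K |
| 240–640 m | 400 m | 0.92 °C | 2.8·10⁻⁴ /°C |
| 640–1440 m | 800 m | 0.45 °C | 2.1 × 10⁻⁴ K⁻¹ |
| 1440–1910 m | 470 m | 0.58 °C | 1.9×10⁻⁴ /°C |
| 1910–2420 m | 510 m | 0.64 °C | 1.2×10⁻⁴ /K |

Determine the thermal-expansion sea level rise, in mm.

Layer 1: 240 × 2.6×10⁻⁴ × 0.62 = 0.038688 m
240–640 m: 0.92 × 400 × 2.8×10⁻⁴ = 0.10304 m
0.45 × 800 × 2.1×10⁻⁴ = 0.07560 m
0.58 × 470 × 1.9×10⁻⁴ = 0.051794 m
1910–2420 m: 0.64 × 510 × 1.2×10⁻⁴ = 0.039168 m
Δh = 0.038688 + 0.10304 + 0.07560 + 0.051794 + 0.039168 = 0.30829 m

Δh = 308 mm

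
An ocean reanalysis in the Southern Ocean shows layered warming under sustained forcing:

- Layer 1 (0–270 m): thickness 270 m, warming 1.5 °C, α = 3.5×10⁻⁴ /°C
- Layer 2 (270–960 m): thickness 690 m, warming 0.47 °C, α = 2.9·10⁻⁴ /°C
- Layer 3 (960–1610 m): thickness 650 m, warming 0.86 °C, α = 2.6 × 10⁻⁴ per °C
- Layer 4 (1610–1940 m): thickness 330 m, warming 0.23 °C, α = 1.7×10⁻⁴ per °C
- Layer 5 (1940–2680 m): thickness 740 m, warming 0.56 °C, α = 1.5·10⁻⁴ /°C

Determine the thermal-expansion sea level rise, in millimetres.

3.5×10⁻⁴ × 1.5 × 270 = 0.14175 m
Layer 2: 2.9×10⁻⁴ × 690 × 0.47 = 0.094047 m
960–1610 m: 2.6×10⁻⁴ × 650 × 0.86 = 0.14534 m
Layer 4: 0.23 × 1.7×10⁻⁴ × 330 = 0.012903 m
1940–2680 m: 740 × 0.56 × 1.5×10⁻⁴ = 0.06216 m
Δh = 0.14175 + 0.094047 + 0.14534 + 0.012903 + 0.06216 = 0.45620 m ≈ 456 mm

Δh = 456 mm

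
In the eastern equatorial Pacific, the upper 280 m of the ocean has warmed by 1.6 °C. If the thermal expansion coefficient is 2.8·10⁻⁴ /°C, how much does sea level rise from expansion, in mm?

Δh = αΔT·H = 2.8×10⁻⁴ × 1.6 × 280 = 0.12544 m

125 mm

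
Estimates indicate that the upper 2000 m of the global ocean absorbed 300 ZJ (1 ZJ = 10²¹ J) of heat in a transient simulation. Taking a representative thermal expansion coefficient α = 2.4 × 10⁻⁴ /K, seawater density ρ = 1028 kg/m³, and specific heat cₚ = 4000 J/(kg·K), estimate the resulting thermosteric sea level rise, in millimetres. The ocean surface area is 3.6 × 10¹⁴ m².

Δh = 49 mm

Per unit area: Q = 300×10²¹ / (3.6×10¹⁴) ≈ 8.333×10⁸ J/m²
Δh = αQ/(ρcₚ) = 2.4×10⁻⁴ × 8.333×10⁸ / (1028 × 4000) ≈ 0.048636 m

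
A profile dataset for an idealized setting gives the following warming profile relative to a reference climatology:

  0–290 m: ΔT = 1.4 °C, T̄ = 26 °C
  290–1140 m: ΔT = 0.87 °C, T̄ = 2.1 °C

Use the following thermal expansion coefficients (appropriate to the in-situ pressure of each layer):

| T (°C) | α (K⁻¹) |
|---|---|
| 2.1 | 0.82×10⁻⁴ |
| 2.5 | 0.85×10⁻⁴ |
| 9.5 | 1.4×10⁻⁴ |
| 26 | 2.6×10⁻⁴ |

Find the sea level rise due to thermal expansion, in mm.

Layer 1 at 26 °C → α = 2.6×10⁻⁴ K⁻¹
Layer 2 at 2.1 °C → α = 0.82×10⁻⁴ K⁻¹
1.4 × 290 × 2.6×10⁻⁴ = 0.10556 m
Layer 2: 0.87 × 0.82×10⁻⁴ × 850 = 0.060639 m
Δh = 0.10556 + 0.060639 = 0.166199 m

170 mm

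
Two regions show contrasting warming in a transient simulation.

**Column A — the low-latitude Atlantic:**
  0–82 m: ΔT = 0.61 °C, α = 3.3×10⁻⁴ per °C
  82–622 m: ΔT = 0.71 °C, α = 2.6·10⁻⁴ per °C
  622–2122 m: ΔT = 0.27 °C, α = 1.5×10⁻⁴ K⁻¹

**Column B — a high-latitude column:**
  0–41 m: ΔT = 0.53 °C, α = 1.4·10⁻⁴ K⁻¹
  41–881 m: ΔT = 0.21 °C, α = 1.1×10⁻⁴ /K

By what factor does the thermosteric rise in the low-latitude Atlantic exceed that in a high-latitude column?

7.9

A Layer 1: 82 × 0.61 × 3.3×10⁻⁴ = 0.0165066 m
A Layer 2: 540 × 2.6×10⁻⁴ × 0.71 = 0.099684 m
A 1500 × 1.5×10⁻⁴ × 0.27 = 0.06075 m
A total: 0.1769406 m
B Layer 1: 41 × 0.53 × 1.4×10⁻⁴ = 0.0030422 m
B 1.1×10⁻⁴ × 840 × 0.21 = 0.019404 m
B total: 0.0224462 m
Ratio: 0.1769406 / 0.0224462 ≈ 7.883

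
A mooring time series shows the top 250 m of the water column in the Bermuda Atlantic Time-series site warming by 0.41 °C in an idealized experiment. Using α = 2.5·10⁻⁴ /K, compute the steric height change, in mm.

Δh = αΔT·H = 2.5×10⁻⁴ × 0.41 × 250 = 0.025625 m

Δh = 26 mm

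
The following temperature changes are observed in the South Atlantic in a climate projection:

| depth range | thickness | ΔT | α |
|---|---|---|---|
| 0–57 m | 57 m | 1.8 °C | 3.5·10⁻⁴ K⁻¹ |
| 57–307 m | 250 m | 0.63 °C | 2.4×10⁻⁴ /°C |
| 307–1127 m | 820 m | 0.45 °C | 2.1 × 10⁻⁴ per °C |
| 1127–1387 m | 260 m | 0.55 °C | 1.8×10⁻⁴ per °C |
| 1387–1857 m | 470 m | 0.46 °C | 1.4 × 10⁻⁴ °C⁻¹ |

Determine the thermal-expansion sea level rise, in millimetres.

3.5×10⁻⁴ × 57 × 1.8 = 0.03591 m
Layer 2: 250 × 0.63 × 2.4×10⁻⁴ = 0.03780 m
2.1×10⁻⁴ × 820 × 0.45 = 0.07749 m
1127–1387 m: 0.55 × 260 × 1.8×10⁻⁴ = 0.02574 m
Layer 5: 470 × 1.4×10⁻⁴ × 0.46 = 0.030268 m
Δh = 0.03591 + 0.03780 + 0.07749 + 0.02574 + 0.030268 = 0.207208 m

about 207 mm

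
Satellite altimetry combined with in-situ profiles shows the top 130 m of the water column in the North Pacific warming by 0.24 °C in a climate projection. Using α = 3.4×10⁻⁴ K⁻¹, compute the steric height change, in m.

0.011 m

Δh = αΔT·H = 3.4×10⁻⁴ × 0.24 × 130 = 0.010608 m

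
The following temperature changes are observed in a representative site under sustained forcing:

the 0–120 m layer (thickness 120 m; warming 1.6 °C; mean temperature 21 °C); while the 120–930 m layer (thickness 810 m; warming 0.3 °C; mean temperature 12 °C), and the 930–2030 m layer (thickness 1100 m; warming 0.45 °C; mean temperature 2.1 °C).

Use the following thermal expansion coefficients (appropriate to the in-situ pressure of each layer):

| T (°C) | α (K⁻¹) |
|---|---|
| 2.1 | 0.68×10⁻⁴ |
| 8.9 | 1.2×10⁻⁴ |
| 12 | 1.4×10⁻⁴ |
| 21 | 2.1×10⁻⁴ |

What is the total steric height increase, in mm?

Layer 1 at 21 °C → α = 2.1×10⁻⁴ K⁻¹
Layer 2 at 12 °C → α = 1.4×10⁻⁴ K⁻¹
Layer 3 at 2.1 °C → α = 0.68×10⁻⁴ K⁻¹
2.1×10⁻⁴ × 1.6 × 120 = 0.04032 m
Layer 2: 810 × 0.3 × 1.4×10⁻⁴ = 0.03402 m
0.45 × 0.68×10⁻⁴ × 1100 = 0.03366 m
Δh = 0.04032 + 0.03402 + 0.03366 = 0.10800 m ≈ 110 mm

about 110 mm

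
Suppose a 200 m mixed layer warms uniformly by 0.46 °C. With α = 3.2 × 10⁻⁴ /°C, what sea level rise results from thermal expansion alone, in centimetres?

2.94 cm

Δh = αΔT·H = 3.2×10⁻⁴ × 0.46 × 200 = 0.02944 m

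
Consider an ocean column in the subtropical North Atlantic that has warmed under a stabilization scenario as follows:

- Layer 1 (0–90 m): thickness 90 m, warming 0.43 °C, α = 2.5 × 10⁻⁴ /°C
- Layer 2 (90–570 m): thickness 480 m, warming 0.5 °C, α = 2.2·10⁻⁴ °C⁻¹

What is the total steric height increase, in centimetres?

6.2 cm

90 × 0.43 × 2.5×10⁻⁴ = 0.009675 m
0.5 × 480 × 2.2×10⁻⁴ = 0.05280 m
Δh = 0.009675 + 0.05280 = 0.062475 m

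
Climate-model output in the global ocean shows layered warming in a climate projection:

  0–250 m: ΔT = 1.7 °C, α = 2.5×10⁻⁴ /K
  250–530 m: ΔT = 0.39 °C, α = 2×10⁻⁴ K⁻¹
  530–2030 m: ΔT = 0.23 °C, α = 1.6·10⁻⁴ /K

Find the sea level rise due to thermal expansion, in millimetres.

Δh ≈ 183 mm

Layer 1: 250 × 2.5×10⁻⁴ × 1.7 = 0.10625 m
Layer 2: 0.39 × 2×10⁻⁴ × 280 = 0.02184 m
1500 × 1.6×10⁻⁴ × 0.23 = 0.05520 m
Δh = 0.10625 + 0.02184 + 0.05520 = 0.18329 m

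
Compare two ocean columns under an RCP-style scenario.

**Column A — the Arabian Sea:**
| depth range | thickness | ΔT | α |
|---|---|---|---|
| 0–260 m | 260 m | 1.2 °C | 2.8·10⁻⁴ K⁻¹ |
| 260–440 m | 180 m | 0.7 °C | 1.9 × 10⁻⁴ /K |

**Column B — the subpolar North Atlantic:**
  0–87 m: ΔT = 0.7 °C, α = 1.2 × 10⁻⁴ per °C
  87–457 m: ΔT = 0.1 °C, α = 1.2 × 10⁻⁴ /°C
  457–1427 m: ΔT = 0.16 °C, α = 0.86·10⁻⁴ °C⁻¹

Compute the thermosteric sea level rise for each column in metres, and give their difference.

A: 0.11 m; B: 0.025 m; difference 0.086 m

A 0–260 m: 260 × 2.8×10⁻⁴ × 1.2 = 0.08736 m
A 1.9×10⁻⁴ × 180 × 0.7 = 0.02394 m
A total: 0.11130 m
B 0–87 m: 0.7 × 87 × 1.2×10⁻⁴ = 0.007308 m
B 87–457 m: 370 × 0.1 × 1.2×10⁻⁴ = 0.00444 m
B Layer 3: 0.86×10⁻⁴ × 970 × 0.16 = 0.0133472 m
B total: 0.0250952 m
Difference: 0.11130 − 0.0250952 = 0.0862048 m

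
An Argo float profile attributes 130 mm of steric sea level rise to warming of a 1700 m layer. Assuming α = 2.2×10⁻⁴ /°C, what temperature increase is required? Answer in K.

ΔT = Δh/(αH) = 0.13 / (2.2×10⁻⁴ × 1700) ≈ 0.3476 K

ΔT ≈ 0.348 K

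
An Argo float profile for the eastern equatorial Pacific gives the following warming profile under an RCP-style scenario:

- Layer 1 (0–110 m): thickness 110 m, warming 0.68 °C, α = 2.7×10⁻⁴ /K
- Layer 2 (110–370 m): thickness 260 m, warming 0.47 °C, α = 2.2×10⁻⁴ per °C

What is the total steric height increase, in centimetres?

Δh = 4.71 cm

0–110 m: 0.68 × 110 × 2.7×10⁻⁴ = 0.020196 m
Layer 2: 0.47 × 2.2×10⁻⁴ × 260 = 0.026884 m
Δh = 0.020196 + 0.026884 = 0.04708 m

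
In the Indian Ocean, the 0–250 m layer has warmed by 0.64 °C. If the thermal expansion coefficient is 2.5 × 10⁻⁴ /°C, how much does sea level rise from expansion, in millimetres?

Δh ≈ 40 mm

Δh = αΔT·H = 2.5×10⁻⁴ × 0.64 × 250 = 0.04000 m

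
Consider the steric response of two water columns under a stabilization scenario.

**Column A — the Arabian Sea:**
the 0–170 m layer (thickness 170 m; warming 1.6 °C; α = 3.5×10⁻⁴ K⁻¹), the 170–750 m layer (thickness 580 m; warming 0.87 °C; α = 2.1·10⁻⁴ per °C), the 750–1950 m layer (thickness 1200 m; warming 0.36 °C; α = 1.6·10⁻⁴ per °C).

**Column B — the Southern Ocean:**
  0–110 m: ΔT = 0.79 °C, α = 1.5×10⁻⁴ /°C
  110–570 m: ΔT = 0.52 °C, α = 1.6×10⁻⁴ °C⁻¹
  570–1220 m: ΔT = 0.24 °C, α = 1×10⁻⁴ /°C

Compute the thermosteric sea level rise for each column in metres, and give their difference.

A 0–170 m: 170 × 3.5×10⁻⁴ × 1.6 = 0.09520 m
A 580 × 0.87 × 2.1×10⁻⁴ = 0.105966 m
A 750–1950 m: 1200 × 1.6×10⁻⁴ × 0.36 = 0.06912 m
A total: 0.270286 m
B 0.79 × 110 × 1.5×10⁻⁴ = 0.013035 m
B 110–570 m: 1.6×10⁻⁴ × 460 × 0.52 = 0.038272 m
B 570–1220 m: 1×10⁻⁴ × 650 × 0.24 = 0.01560 m
B total: 0.066907 m
Difference: 0.270286 − 0.066907 = 0.203379 m

Δh_A ≈ 0.270 m, Δh_B ≈ 0.0669 m; difference ≈ 0.203 m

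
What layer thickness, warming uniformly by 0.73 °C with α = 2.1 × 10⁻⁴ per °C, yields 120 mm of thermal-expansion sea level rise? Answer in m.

about 783 m

H = Δh/(αΔT) = 0.12 / (2.1×10⁻⁴ × 0.73) ≈ 782.8 m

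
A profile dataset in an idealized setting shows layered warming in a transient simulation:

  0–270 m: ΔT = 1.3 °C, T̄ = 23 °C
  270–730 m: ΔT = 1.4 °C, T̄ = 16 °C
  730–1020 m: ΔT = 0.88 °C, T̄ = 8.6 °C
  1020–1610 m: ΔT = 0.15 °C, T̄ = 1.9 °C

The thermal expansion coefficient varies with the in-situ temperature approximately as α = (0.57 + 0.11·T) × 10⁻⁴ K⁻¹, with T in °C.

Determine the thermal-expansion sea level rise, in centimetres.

Layer 1: α = (0.57 + 0.11×23)×10⁻⁴ = 3.1×10⁻⁴ K⁻¹
Layer 2: α = (0.57 + 0.11×16)×10⁻⁴ = 2.33×10⁻⁴ K⁻¹
Layer 3: α = (0.57 + 0.11×8.6)×10⁻⁴ = 1.516×10⁻⁴ K⁻¹
Layer 4: α = (0.57 + 0.11×1.9)×10⁻⁴ = 0.779×10⁻⁴ K⁻¹
0–270 m: 3.1×10⁻⁴ × 270 × 1.3 = 0.10881 m
Layer 2: 2.33×10⁻⁴ × 1.4 × 460 = 0.150052 m
1.516×10⁻⁴ × 290 × 0.88 = 0.03868832 m
Layer 4: 590 × 0.15 × 0.779×10⁻⁴ = 0.00689415 m
Δh = 0.10881 + 0.150052 + 0.03868832 + 0.00689415 = 0.30444447 m ≈ 30.4 cm

about 30.4 cm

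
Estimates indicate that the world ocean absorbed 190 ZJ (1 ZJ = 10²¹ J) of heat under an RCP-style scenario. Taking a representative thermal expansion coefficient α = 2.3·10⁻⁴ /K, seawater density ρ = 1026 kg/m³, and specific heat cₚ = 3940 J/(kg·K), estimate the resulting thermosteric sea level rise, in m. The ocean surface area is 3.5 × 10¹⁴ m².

0.0309 m

Per unit area: Q = 190×10²¹ / (3.5×10¹⁴) ≈ 5.429×10⁸ J/m²
Δh = αQ/(ρcₚ) = 2.3×10⁻⁴ × 5.429×10⁸ / (1026 × 3940) ≈ 0.030889 m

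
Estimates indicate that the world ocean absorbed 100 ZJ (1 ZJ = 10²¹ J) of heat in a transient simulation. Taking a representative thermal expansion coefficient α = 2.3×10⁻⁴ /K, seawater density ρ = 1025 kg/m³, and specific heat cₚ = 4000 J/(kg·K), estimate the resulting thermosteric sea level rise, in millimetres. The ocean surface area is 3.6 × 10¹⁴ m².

15.6 mm of thermosteric rise

Per unit area: Q = 100×10²¹ / (3.6×10¹⁴) ≈ 2.778×10⁸ J/m²
Δh = αQ/(ρcₚ) = 2.3×10⁻⁴ × 2.778×10⁸ / (1025 × 4000) ≈ 0.015584 m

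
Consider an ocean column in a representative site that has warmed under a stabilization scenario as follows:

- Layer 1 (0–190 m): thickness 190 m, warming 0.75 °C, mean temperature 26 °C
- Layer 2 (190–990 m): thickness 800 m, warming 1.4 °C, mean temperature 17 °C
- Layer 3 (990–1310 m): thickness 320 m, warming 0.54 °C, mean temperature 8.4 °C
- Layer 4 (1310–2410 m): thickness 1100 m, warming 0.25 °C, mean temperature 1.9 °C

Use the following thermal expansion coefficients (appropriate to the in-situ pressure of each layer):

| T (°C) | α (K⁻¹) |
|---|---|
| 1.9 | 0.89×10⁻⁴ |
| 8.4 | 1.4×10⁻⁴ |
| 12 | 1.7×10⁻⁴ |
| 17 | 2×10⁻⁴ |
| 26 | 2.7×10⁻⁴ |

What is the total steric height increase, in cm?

Δh ≈ 31.1 cm

Layer 1 at 26 °C → α = 2.7×10⁻⁴ K⁻¹
Layer 2 at 17 °C → α = 2×10⁻⁴ K⁻¹
Layer 3 at 8.4 °C → α = 1.4×10⁻⁴ K⁻¹
Layer 4 at 1.9 °C → α = 0.89×10⁻⁴ K⁻¹
190 × 2.7×10⁻⁴ × 0.75 = 0.038475 m
Layer 2: 1.4 × 800 × 2×10⁻⁴ = 0.22400 m
990–1310 m: 1.4×10⁻⁴ × 0.54 × 320 = 0.024192 m
1310–2410 m: 1100 × 0.25 × 0.89×10⁻⁴ = 0.024475 m
Δh = 0.038475 + 0.22400 + 0.024192 + 0.024475 = 0.311142 m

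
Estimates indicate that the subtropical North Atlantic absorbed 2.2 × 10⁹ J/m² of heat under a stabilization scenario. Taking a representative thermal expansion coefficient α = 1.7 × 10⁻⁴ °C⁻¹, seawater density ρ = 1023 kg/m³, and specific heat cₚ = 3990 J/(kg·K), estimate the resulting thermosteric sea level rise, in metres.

about 0.0916 m

Δh = αQ/(ρcₚ) = 1.7×10⁻⁴ × 2.2×10⁹ / (1023 × 3990) ≈ 0.091627 m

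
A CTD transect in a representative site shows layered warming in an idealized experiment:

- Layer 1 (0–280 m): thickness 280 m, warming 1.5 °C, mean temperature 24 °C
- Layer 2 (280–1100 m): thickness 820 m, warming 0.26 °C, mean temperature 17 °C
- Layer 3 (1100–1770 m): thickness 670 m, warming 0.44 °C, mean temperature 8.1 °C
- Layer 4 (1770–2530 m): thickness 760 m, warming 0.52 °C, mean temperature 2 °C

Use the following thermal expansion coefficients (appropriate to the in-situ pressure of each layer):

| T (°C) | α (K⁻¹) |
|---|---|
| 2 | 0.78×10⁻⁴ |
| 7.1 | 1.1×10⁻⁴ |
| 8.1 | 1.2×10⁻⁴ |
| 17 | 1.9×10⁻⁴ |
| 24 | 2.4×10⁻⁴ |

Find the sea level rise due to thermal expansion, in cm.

Layer 1 at 24 °C → α = 2.4×10⁻⁴ K⁻¹
Layer 2 at 17 °C → α = 1.9×10⁻⁴ K⁻¹
Layer 3 at 8.1 °C → α = 1.2×10⁻⁴ K⁻¹
Layer 4 at 2 °C → α = 0.78×10⁻⁴ K⁻¹
1.5 × 2.4×10⁻⁴ × 280 = 0.10080 m
820 × 0.26 × 1.9×10⁻⁴ = 0.040508 m
Layer 3: 0.44 × 1.2×10⁻⁴ × 670 = 0.035376 m
0.52 × 0.78×10⁻⁴ × 760 = 0.0308256 m
Δh = 0.10080 + 0.040508 + 0.035376 + 0.0308256 = 0.2075096 m ≈ 20.8 cm

Δh ≈ 20.8 cm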